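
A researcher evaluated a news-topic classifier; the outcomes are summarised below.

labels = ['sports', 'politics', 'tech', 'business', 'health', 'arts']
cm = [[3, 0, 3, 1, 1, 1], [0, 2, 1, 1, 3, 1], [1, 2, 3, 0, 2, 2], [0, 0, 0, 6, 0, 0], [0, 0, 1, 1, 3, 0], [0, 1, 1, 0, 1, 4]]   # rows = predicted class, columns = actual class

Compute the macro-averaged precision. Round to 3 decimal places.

0.509

Per-class precision (TP/(TP+FP)):
  sports: TP=3, FP=0+3+1+1+1=6 → 3/9 = 0.3333
  politics: TP=2, FP=0+1+1+3+1=6 → 2/8 = 0.2500
  tech: TP=3, FP=1+2+0+2+2=7 → 3/10 = 0.3000
  business: TP=6, FP=0+0+0+0+0=0 → 6/6 = 1.0000
  health: TP=3, FP=0+0+1+1+0=2 → 3/5 = 0.6000
  arts: TP=4, FP=0+1+1+0+1=3 → 4/7 = 0.5714
Macro-precision = mean = (0.3333 + 0.2500 + 0.3000 + 1.0000 + 0.6000 + 0.5714) / 6 = 0.509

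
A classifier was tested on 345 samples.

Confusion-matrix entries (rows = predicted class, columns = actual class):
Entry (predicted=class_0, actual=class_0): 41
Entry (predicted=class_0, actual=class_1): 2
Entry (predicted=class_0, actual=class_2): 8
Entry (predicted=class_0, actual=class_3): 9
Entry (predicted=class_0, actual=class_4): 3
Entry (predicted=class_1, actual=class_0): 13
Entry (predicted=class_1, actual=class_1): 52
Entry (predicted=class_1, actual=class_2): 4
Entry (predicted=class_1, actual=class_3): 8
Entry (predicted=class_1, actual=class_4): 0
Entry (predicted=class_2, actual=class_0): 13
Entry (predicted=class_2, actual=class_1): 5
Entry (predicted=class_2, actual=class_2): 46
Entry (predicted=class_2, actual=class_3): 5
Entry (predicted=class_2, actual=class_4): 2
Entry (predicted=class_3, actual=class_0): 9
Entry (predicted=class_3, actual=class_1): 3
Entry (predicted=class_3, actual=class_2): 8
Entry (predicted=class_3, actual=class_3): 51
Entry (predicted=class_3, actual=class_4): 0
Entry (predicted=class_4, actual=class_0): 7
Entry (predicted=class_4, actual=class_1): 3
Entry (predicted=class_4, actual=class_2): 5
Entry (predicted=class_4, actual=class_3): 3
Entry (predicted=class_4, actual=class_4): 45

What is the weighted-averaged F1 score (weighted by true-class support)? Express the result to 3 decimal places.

0.675

Per-class F1 score (2·TP/(2·TP+FP+FN)):
  class_0: TP=41, FP=2+8+9+3=22, FN=13+13+9+7=42 → 82/146 = 0.5616
  class_1: TP=52, FP=13+4+8+0=25, FN=2+5+3+3=13 → 104/142 = 0.7324
  class_2: TP=46, FP=13+5+5+2=25, FN=8+4+8+5=25 → 92/142 = 0.6479
  class_3: TP=51, FP=9+3+8+0=20, FN=9+8+5+3=25 → 102/147 = 0.6939
  class_4: TP=45, FP=7+3+5+3=18, FN=3+0+2+0=5 → 90/113 = 0.7965
Weighted-F1 score = Σ (supportᵢ/N)·F1 scoreᵢ with N=345: (83/345)·0.5616 + (65/345)·0.7324 + (71/345)·0.6479 + (76/345)·0.6939 + (50/345)·0.7965 = 0.675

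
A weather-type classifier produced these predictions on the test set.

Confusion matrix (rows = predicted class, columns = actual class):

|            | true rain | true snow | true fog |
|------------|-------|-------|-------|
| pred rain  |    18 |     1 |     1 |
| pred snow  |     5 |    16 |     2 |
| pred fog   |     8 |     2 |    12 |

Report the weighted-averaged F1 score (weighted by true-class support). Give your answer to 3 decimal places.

0.709

Per-class F1 score (2·TP/(2·TP+FP+FN)):
  rain: TP=18, FP=1+1=2, FN=5+8=13 → 36/51 = 0.7059
  snow: TP=16, FP=5+2=7, FN=1+2=3 → 32/42 = 0.7619
  fog: TP=12, FP=8+2=10, FN=1+2=3 → 24/37 = 0.6486
Weighted-F1 score = Σ (supportᵢ/N)·F1 scoreᵢ with N=65: (31/65)·0.7059 + (19/65)·0.7619 + (15/65)·0.6486 = 0.709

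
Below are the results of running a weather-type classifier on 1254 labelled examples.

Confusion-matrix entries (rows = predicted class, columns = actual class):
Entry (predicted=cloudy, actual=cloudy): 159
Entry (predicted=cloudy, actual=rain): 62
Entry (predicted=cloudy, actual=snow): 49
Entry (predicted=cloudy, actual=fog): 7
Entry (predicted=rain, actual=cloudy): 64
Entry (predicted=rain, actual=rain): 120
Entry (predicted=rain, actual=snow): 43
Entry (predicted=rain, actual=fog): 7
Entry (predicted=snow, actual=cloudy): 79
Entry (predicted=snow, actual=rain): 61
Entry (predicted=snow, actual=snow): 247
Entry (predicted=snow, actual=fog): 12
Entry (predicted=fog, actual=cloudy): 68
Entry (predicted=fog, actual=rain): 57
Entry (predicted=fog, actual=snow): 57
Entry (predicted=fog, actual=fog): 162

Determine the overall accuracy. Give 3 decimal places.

0.549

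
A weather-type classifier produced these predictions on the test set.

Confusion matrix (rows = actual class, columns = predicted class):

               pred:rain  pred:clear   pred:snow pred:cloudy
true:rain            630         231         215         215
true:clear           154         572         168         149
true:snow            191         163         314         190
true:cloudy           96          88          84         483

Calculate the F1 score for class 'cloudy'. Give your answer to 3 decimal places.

0.540

F1 score = 2·TP/(2·TP+FP+FN).
cloudy: TP=483, FP=215+149+190=554, FN=96+88+84=268 → 966/1788 = 0.5403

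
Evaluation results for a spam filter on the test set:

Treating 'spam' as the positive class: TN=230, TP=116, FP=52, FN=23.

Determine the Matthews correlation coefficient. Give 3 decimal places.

0.624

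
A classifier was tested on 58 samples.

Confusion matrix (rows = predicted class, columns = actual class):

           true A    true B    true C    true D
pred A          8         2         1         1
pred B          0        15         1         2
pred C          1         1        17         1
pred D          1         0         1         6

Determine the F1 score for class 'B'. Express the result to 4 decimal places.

F1 score = 2·TP/(2·TP+FP+FN).
B: TP=15, FP=0+1+2=3, FN=2+1+0=3 → 30/36 = 0.83333

0.8333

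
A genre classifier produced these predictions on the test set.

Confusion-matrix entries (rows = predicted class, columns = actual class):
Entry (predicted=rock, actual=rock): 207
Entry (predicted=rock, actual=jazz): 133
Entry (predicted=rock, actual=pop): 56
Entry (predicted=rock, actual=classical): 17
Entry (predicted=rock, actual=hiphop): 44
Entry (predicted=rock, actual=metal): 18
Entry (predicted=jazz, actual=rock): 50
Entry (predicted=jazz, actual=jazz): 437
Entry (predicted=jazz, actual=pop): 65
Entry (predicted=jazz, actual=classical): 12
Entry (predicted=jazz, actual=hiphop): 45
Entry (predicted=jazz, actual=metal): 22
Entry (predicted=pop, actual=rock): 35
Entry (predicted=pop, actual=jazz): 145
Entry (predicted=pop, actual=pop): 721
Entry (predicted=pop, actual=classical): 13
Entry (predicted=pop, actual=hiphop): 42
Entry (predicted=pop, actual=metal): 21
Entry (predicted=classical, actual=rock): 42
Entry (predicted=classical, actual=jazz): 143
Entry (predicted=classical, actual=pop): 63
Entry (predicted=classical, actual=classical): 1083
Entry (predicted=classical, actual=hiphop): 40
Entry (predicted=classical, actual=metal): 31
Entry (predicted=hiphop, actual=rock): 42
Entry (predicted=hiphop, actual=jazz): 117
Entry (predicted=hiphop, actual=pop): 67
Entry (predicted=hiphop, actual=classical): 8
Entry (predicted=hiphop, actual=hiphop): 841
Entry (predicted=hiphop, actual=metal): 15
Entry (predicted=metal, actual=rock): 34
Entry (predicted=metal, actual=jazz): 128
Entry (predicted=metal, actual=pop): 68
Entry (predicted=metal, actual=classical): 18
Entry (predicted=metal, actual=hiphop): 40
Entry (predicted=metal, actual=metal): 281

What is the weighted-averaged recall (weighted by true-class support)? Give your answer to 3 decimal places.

Per-class recall (TP/(TP+FN)):
  rock: TP=207, FN=50+35+42+42+34=203 → 207/410 = 0.5049
  jazz: TP=437, FN=133+145+143+117+128=666 → 437/1103 = 0.3962
  pop: TP=721, FN=56+65+63+67+68=319 → 721/1040 = 0.6933
  classical: TP=1083, FN=17+12+13+8+18=68 → 1083/1151 = 0.9409
  hiphop: TP=841, FN=44+45+42+40+40=211 → 841/1052 = 0.7994
  metal: TP=281, FN=18+22+21+31+15=107 → 281/388 = 0.7242
Weighted-recall = Σ (supportᵢ/N)·recallᵢ with N=5144: (410/5144)·0.5049 + (1103/5144)·0.3962 + (1040/5144)·0.6933 + (1151/5144)·0.9409 + (1052/5144)·0.7994 + (388/5144)·0.7242 = 0.694

0.694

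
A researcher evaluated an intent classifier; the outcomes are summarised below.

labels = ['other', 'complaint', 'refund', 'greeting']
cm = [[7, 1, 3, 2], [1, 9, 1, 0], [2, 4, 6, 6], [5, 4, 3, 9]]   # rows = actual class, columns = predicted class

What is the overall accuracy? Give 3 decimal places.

Accuracy = trace / total = (7+9+6+9=31) / 63 = 31/63 = 0.492

0.492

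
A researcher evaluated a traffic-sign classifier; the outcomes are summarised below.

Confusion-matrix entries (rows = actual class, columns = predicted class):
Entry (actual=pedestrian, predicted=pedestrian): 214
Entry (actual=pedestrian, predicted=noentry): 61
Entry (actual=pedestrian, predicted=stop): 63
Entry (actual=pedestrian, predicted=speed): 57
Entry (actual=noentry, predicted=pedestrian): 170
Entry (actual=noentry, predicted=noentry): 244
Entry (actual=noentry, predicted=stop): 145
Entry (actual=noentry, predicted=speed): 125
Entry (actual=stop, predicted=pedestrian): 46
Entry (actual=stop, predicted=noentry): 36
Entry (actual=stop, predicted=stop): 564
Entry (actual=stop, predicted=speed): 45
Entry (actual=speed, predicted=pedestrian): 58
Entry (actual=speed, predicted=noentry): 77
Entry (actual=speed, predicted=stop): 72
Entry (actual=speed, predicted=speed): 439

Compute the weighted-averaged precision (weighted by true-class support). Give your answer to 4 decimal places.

0.6043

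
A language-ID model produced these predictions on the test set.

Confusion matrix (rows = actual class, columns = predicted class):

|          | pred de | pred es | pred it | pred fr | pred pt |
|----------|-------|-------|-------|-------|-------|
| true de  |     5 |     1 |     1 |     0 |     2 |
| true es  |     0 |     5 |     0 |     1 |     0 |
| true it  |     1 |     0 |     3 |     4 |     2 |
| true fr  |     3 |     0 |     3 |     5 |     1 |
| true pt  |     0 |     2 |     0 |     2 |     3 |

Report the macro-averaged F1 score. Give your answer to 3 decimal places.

Per-class F1 score (2·TP/(2·TP+FP+FN)):
  de: TP=5, FP=0+1+3+0=4, FN=1+1+0+2=4 → 10/18 = 0.5556
  es: TP=5, FP=1+0+0+2=3, FN=0+0+1+0=1 → 10/14 = 0.7143
  it: TP=3, FP=1+0+3+0=4, FN=1+0+4+2=7 → 6/17 = 0.3529
  fr: TP=5, FP=0+1+4+2=7, FN=3+0+3+1=7 → 10/24 = 0.4167
  pt: TP=3, FP=2+0+2+1=5, FN=0+2+0+2=4 → 6/15 = 0.4000
Macro-F1 score = mean = (0.5556 + 0.7143 + 0.3529 + 0.4167 + 0.4000) / 5 = 0.488

0.488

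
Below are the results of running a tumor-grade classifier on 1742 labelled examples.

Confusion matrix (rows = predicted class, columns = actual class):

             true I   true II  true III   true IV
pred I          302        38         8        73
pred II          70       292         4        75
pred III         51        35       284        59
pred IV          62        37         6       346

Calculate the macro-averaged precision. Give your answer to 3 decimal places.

0.702

Per-class precision (TP/(TP+FP)):
  I: TP=302, FP=38+8+73=119 → 302/421 = 0.7173
  II: TP=292, FP=70+4+75=149 → 292/441 = 0.6621
  III: TP=284, FP=51+35+59=145 → 284/429 = 0.6620
  IV: TP=346, FP=62+37+6=105 → 346/451 = 0.7672
Macro-precision = mean = (0.7173 + 0.6621 + 0.6620 + 0.7672) / 4 = 0.702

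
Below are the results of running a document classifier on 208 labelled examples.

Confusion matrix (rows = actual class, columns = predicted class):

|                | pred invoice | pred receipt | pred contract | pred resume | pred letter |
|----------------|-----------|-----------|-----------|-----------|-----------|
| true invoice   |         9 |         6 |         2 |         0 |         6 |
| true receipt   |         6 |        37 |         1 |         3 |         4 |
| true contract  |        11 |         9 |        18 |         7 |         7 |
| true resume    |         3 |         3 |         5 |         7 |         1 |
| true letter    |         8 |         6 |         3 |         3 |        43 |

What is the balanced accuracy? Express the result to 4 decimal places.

0.5028

Balanced accuracy = mean of per-class recall.
  invoice: recall = 9/23 = 0.39130
  receipt: recall = 37/51 = 0.72549
  contract: recall = 18/52 = 0.34615
  resume: recall = 7/19 = 0.36842
  letter: recall = 43/63 = 0.68254
Mean = (0.39130 + 0.72549 + 0.34615 + 0.36842 + 0.68254) / 5 = 0.5028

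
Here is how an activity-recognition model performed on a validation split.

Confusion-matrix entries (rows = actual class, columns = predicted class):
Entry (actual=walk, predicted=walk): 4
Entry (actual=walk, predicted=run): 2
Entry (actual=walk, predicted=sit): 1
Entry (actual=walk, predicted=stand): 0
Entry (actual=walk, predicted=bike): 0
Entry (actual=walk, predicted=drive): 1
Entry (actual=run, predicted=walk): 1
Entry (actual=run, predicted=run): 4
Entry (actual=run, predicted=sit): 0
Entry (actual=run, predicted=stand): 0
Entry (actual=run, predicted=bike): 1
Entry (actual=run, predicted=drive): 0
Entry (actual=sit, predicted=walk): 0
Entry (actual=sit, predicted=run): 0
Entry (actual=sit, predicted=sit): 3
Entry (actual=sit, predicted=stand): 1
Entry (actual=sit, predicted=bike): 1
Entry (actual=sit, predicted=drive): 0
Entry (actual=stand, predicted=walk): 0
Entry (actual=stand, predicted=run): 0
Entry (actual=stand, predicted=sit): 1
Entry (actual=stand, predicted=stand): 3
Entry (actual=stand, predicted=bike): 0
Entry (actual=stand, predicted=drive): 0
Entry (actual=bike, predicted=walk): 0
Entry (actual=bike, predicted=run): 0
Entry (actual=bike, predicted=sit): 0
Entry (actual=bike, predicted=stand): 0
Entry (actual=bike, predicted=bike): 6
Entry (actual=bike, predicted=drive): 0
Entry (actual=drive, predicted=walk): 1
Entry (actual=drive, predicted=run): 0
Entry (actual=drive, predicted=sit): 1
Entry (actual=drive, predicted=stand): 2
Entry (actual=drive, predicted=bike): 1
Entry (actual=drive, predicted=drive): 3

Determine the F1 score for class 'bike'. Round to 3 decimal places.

0.800

Take TP from the diagonal, FP from the rest of the 'bike' prediction marginal, FN from the rest of the 'bike' actual marginal.
F1 score = 2·TP/(2·TP+FP+FN).
bike: TP=6, FP=0+1+1+0+1=3, FN=0+0+0+0+0=0 → 12/15 = 0.8000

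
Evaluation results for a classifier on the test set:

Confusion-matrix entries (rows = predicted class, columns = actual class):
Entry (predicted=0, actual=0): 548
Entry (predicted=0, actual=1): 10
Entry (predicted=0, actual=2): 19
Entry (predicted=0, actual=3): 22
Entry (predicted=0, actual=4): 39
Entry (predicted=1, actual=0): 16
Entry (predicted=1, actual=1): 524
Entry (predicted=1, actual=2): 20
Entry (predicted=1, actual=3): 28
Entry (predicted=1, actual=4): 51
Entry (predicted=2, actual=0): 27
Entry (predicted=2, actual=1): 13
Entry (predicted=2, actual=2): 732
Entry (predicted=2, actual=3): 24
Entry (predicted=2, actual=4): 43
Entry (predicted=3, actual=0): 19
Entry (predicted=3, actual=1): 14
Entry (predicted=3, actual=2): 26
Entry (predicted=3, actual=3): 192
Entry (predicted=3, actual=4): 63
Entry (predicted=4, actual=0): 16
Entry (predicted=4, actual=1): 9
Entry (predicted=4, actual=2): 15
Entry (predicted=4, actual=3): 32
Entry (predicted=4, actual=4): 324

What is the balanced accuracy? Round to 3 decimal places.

0.793

Balanced accuracy = mean of per-class recall.
  0: recall = 548/626 = 0.8754
  1: recall = 524/570 = 0.9193
  2: recall = 732/812 = 0.9015
  3: recall = 192/298 = 0.6443
  4: recall = 324/520 = 0.6231
Mean = (0.8754 + 0.9193 + 0.9015 + 0.6443 + 0.6231) / 5 = 0.793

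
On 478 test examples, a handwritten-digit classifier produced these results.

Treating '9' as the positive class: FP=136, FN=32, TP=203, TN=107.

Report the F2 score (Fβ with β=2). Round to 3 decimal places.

0.794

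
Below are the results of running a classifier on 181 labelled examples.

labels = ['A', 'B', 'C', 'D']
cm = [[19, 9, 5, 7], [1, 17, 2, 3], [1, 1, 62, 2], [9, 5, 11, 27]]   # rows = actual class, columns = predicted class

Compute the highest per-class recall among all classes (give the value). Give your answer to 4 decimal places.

0.9394

Per-class recall (TP/(TP+FN)):
  A: TP=19, FN=9+5+7=21 → 19/40 = 0.47500
  B: TP=17, FN=1+2+3=6 → 17/23 = 0.73913
  C: TP=62, FN=1+1+2=4 → 62/66 = 0.93939
  D: TP=27, FN=9+5+11=25 → 27/52 = 0.51923
Highest is class 'C' with recall = 0.9394.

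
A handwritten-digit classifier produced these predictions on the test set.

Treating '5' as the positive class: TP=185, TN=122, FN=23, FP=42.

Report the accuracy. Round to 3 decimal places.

0.825

Accuracy = (TP+TN)/N = (185+122)/372 = 0.825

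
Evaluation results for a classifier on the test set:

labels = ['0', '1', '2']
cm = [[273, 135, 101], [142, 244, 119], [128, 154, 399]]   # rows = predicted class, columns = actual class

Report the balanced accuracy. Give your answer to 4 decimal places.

0.5350

Balanced accuracy = mean of per-class recall.
  0: recall = 273/543 = 0.50276
  1: recall = 244/533 = 0.45779
  2: recall = 399/619 = 0.64459
Mean = (0.50276 + 0.45779 + 0.64459) / 3 = 0.5350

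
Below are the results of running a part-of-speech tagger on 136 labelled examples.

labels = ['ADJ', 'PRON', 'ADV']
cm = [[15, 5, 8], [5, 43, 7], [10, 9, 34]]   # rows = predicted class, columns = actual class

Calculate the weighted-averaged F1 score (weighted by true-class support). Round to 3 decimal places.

Per-class F1 score (2·TP/(2·TP+FP+FN)):
  ADJ: TP=15, FP=5+8=13, FN=5+10=15 → 30/58 = 0.5172
  PRON: TP=43, FP=5+7=12, FN=5+9=14 → 86/112 = 0.7679
  ADV: TP=34, FP=10+9=19, FN=8+7=15 → 68/102 = 0.6667
Weighted-F1 score = Σ (supportᵢ/N)·F1 scoreᵢ with N=136: (30/136)·0.5172 + (57/136)·0.7679 + (49/136)·0.6667 = 0.676

0.676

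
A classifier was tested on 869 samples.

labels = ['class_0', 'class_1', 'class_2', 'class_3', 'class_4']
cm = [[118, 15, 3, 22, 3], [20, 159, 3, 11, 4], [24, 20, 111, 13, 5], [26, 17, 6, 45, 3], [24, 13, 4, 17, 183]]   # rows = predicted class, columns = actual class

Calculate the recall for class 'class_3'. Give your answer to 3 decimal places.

One-vs-rest for 'class_3': TP = diagonal; FP = other classes predicted 'class_3'; FN = 'class_3' predicted as other.
recall = TP/(TP+FN).
class_3: TP=45, FN=22+11+13+17=63 → 45/108 = 0.4167

0.417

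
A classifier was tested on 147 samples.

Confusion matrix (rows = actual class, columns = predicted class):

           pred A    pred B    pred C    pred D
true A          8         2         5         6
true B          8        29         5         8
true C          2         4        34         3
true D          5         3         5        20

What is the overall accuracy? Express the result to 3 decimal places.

0.619

Accuracy = trace / total = (8+29+34+20=91) / 147 = 91/147 = 0.619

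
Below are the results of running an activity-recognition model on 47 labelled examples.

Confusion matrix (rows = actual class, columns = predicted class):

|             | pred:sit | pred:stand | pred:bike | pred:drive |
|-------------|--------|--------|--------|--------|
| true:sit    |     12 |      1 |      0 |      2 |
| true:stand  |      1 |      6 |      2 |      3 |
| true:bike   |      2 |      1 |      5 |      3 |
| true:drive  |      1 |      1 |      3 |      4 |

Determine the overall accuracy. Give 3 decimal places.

Accuracy = trace / total = (12+6+5+4=27) / 47 = 27/47 = 0.574

0.574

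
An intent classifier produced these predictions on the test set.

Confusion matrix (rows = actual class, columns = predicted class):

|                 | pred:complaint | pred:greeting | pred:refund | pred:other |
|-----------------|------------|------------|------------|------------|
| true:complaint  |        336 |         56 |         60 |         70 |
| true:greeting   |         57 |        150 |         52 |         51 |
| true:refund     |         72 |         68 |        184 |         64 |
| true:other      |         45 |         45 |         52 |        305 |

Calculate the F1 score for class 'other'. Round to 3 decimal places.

One-vs-rest for 'other': TP = diagonal; FP = other classes predicted 'other'; FN = 'other' predicted as other.
F1 score = 2·TP/(2·TP+FP+FN).
other: TP=305, FP=70+51+64=185, FN=45+45+52=142 → 610/937 = 0.6510

0.651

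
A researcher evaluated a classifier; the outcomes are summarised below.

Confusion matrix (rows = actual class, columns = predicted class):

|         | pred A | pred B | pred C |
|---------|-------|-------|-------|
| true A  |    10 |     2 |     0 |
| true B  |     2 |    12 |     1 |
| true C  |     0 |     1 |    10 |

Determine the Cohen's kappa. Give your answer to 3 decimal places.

0.761

Observed agreement pₒ = trace/N = 32/38 = 0.8421
Expected agreement pₑ = Σ (rowᵢ·colᵢ)/N² = (12·12 + 15·15 + 11·11)/38² = 0.3393
κ = (pₒ − pₑ)/(1 − pₑ) = (0.8421 − 0.3393)/(1 − 0.3393) = 0.761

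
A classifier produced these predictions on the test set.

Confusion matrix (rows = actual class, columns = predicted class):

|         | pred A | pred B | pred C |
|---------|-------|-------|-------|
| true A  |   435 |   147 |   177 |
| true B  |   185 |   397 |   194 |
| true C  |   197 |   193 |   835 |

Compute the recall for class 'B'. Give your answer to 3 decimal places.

One-vs-rest for 'B': TP = diagonal; FP = other classes predicted 'B'; FN = 'B' predicted as other.
recall = TP/(TP+FN).
B: TP=397, FN=185+194=379 → 397/776 = 0.5116

0.512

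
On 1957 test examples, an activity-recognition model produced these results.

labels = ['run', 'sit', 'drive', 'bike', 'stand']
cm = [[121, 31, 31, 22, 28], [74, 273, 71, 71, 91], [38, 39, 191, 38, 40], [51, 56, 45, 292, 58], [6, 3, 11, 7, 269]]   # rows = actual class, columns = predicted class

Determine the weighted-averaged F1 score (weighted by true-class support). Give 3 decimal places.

0.582

Per-class F1 score (2·TP/(2·TP+FP+FN)):
  run: TP=121, FP=74+38+51+6=169, FN=31+31+22+28=112 → 242/523 = 0.4627
  sit: TP=273, FP=31+39+56+3=129, FN=74+71+71+91=307 → 546/982 = 0.5560
  drive: TP=191, FP=31+71+45+11=158, FN=38+39+38+40=155 → 382/695 = 0.5496
  bike: TP=292, FP=22+71+38+7=138, FN=51+56+45+58=210 → 584/932 = 0.6266
  stand: TP=269, FP=28+91+40+58=217, FN=6+3+11+7=27 → 538/782 = 0.6880
Weighted-F1 score = Σ (supportᵢ/N)·F1 scoreᵢ with N=1957: (233/1957)·0.4627 + (580/1957)·0.5560 + (346/1957)·0.5496 + (502/1957)·0.6266 + (296/1957)·0.6880 = 0.582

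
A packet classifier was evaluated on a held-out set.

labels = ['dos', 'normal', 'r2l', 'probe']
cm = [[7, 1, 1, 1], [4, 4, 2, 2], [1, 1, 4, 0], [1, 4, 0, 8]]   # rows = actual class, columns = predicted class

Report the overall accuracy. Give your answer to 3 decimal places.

Accuracy = trace / total = (7+4+4+8=23) / 41 = 23/41 = 0.561

0.561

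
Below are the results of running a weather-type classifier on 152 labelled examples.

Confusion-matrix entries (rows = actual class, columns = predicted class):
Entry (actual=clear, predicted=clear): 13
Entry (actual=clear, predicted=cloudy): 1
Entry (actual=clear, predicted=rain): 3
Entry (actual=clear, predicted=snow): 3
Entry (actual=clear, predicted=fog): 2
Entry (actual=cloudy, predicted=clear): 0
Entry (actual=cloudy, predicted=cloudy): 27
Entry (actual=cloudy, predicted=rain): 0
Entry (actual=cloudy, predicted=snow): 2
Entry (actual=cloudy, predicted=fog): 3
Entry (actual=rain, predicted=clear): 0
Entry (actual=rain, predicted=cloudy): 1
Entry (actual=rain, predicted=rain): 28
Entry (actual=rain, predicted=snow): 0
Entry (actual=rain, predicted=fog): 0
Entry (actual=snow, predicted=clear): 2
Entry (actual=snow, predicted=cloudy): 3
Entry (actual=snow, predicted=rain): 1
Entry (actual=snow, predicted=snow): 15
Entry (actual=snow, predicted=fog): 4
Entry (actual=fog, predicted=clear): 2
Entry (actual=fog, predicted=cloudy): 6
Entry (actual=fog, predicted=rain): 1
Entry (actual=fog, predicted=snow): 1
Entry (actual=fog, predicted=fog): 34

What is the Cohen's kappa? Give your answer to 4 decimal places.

Observed agreement pₒ = trace/N = 117/152 = 0.76974
Expected agreement pₑ = Σ (rowᵢ·colᵢ)/N² = (22·17 + 32·38 + 29·33 + 25·21 + 44·43)/152² = 0.21485
κ = (pₒ − pₑ)/(1 − pₑ) = (0.76974 − 0.21485)/(1 − 0.21485) = 0.7067

0.7067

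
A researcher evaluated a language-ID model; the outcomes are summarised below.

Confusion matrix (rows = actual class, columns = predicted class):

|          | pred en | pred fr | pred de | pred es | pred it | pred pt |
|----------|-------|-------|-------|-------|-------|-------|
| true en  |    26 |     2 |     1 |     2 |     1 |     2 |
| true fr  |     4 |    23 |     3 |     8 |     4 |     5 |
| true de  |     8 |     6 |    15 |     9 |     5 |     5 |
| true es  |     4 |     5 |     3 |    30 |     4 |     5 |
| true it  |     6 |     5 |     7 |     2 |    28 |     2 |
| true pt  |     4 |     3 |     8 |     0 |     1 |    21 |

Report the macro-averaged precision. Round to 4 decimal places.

Per-class precision (TP/(TP+FP)):
  en: TP=26, FP=4+8+4+6+4=26 → 26/52 = 0.50000
  fr: TP=23, FP=2+6+5+5+3=21 → 23/44 = 0.52273
  de: TP=15, FP=1+3+3+7+8=22 → 15/37 = 0.40541
  es: TP=30, FP=2+8+9+2+0=21 → 30/51 = 0.58824
  it: TP=28, FP=1+4+5+4+1=15 → 28/43 = 0.65116
  pt: TP=21, FP=2+5+5+5+2=19 → 21/40 = 0.52500
Macro-precision = mean = (0.50000 + 0.52273 + 0.40541 + 0.58824 + 0.65116 + 0.52500) / 6 = 0.5321

0.5321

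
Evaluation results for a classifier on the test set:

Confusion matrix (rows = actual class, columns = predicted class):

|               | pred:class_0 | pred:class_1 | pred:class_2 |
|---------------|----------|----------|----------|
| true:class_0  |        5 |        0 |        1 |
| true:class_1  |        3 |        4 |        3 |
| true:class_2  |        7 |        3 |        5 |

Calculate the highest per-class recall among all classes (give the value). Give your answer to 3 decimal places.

Per-class recall (TP/(TP+FN)):
  class_0: TP=5, FN=0+1=1 → 5/6 = 0.8333
  class_1: TP=4, FN=3+3=6 → 4/10 = 0.4000
  class_2: TP=5, FN=7+3=10 → 5/15 = 0.3333
Highest is class 'class_0' with recall = 0.833.

0.833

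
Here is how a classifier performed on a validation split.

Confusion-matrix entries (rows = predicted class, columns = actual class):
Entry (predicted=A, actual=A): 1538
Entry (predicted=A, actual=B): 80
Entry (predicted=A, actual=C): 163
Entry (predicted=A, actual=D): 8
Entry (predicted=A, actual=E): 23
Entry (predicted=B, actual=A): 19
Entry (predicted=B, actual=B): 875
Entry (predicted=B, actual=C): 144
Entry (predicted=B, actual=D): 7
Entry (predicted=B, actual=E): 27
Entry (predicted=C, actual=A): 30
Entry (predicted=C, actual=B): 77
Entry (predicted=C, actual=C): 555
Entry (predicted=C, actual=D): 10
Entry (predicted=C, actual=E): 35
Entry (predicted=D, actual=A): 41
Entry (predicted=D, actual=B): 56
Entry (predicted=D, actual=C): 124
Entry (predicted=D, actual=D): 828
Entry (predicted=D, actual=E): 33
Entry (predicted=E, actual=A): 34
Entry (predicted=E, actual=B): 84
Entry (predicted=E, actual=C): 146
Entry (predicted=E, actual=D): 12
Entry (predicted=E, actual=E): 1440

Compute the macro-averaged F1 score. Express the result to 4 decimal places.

0.7998

Per-class F1 score (2·TP/(2·TP+FP+FN)):
  A: TP=1538, FP=80+163+8+23=274, FN=19+30+41+34=124 → 3076/3474 = 0.88543
  B: TP=875, FP=19+144+7+27=197, FN=80+77+56+84=297 → 1750/2244 = 0.77986
  C: TP=555, FP=30+77+10+35=152, FN=163+144+124+146=577 → 1110/1839 = 0.60359
  D: TP=828, FP=41+56+124+33=254, FN=8+7+10+12=37 → 1656/1947 = 0.85054
  E: TP=1440, FP=34+84+146+12=276, FN=23+27+35+33=118 → 2880/3274 = 0.87966
Macro-F1 score = mean = (0.88543 + 0.77986 + 0.60359 + 0.85054 + 0.87966) / 5 = 0.7998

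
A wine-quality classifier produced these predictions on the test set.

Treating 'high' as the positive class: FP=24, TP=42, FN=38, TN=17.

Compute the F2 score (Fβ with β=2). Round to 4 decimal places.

Fβ = (1+β²)·TP / ((1+β²)·TP + β²·FN + FP), with β²=4
= 5·42 / (5·42 + 4·38 + 24) = 0.5440

0.5440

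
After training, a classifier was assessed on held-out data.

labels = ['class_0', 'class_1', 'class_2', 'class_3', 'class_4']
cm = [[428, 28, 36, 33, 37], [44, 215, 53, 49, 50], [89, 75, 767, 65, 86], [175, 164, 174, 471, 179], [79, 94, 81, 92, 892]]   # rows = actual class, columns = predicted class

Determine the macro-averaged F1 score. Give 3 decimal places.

Per-class F1 score (2·TP/(2·TP+FP+FN)):
  class_0: TP=428, FP=44+89+175+79=387, FN=28+36+33+37=134 → 856/1377 = 0.6216
  class_1: TP=215, FP=28+75+164+94=361, FN=44+53+49+50=196 → 430/987 = 0.4357
  class_2: TP=767, FP=36+53+174+81=344, FN=89+75+65+86=315 → 1534/2193 = 0.6995
  class_3: TP=471, FP=33+49+65+92=239, FN=175+164+174+179=692 → 942/1873 = 0.5029
  class_4: TP=892, FP=37+50+86+179=352, FN=79+94+81+92=346 → 1784/2482 = 0.7188
Macro-F1 score = mean = (0.6216 + 0.4357 + 0.6995 + 0.5029 + 0.7188) / 5 = 0.596

0.596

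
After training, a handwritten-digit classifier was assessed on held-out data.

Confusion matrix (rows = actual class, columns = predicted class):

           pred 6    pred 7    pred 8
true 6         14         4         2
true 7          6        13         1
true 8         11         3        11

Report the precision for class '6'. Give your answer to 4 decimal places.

0.4516

precision = TP/(TP+FP).
6: TP=14, FP=6+11=17 → 14/31 = 0.45161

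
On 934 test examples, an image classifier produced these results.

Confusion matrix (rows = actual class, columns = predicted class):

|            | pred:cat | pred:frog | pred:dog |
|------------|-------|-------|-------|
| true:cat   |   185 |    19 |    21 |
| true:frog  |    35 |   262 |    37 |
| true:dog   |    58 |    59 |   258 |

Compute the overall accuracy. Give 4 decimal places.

0.7548

Accuracy = trace / total = (185+262+258=705) / 934 = 705/934 = 0.7548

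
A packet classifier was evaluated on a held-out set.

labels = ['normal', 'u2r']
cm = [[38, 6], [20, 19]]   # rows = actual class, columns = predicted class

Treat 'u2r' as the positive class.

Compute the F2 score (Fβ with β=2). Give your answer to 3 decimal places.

Fβ = (1+β²)·TP / ((1+β²)·TP + β²·FN + FP), with β²=4
= 5·19 / (5·19 + 4·20 + 6) = 0.525

0.525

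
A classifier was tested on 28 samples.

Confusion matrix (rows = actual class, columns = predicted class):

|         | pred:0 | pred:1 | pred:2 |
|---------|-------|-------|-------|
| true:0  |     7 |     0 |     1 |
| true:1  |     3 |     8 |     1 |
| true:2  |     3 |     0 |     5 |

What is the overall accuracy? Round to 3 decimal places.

Accuracy = trace / total = (7+8+5=20) / 28 = 20/28 = 0.714

0.714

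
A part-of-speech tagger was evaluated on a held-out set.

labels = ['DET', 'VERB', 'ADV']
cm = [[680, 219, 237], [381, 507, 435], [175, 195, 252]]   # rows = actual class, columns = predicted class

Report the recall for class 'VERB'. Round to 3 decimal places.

0.383

Take TP from the diagonal, FP from the rest of the 'VERB' prediction marginal, FN from the rest of the 'VERB' actual marginal.
recall = TP/(TP+FN).
VERB: TP=507, FN=381+435=816 → 507/1323 = 0.3832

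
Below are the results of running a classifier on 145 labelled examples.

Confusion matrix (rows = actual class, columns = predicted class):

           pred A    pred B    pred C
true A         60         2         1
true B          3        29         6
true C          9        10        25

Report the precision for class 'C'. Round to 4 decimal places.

precision = TP/(TP+FP).
C: TP=25, FP=1+6=7 → 25/32 = 0.78125

0.7813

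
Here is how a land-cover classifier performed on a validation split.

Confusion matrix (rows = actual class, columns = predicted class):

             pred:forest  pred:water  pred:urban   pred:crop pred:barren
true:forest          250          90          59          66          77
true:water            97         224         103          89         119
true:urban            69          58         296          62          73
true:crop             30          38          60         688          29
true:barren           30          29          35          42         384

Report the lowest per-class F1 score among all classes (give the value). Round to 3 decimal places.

Per-class F1 score (2·TP/(2·TP+FP+FN)):
  forest: TP=250, FP=97+69+30+30=226, FN=90+59+66+77=292 → 500/1018 = 0.4912
  water: TP=224, FP=90+58+38+29=215, FN=97+103+89+119=408 → 448/1071 = 0.4183
  urban: TP=296, FP=59+103+60+35=257, FN=69+58+62+73=262 → 592/1111 = 0.5329
  crop: TP=688, FP=66+89+62+42=259, FN=30+38+60+29=157 → 1376/1792 = 0.7679
  barren: TP=384, FP=77+119+73+29=298, FN=30+29+35+42=136 → 768/1202 = 0.6389
Lowest is class 'water' with F1 score = 0.418.

0.418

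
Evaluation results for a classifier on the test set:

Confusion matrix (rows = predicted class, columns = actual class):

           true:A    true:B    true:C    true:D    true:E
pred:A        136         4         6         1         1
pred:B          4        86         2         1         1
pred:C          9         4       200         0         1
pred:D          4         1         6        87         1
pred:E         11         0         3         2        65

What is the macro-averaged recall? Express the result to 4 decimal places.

Per-class recall (TP/(TP+FN)):
  A: TP=136, FN=4+9+4+11=28 → 136/164 = 0.82927
  B: TP=86, FN=4+4+1+0=9 → 86/95 = 0.90526
  C: TP=200, FN=6+2+6+3=17 → 200/217 = 0.92166
  D: TP=87, FN=1+1+0+2=4 → 87/91 = 0.95604
  E: TP=65, FN=1+1+1+1=4 → 65/69 = 0.94203
Macro-recall = mean = (0.82927 + 0.90526 + 0.92166 + 0.95604 + 0.94203) / 5 = 0.9109

0.9109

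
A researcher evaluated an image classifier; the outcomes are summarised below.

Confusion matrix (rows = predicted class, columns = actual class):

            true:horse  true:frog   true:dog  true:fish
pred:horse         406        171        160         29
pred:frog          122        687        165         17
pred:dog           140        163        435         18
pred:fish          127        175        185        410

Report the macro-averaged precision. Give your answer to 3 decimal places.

Per-class precision (TP/(TP+FP)):
  horse: TP=406, FP=171+160+29=360 → 406/766 = 0.5300
  frog: TP=687, FP=122+165+17=304 → 687/991 = 0.6932
  dog: TP=435, FP=140+163+18=321 → 435/756 = 0.5754
  fish: TP=410, FP=127+175+185=487 → 410/897 = 0.4571
Macro-precision = mean = (0.5300 + 0.6932 + 0.5754 + 0.4571) / 4 = 0.564

0.564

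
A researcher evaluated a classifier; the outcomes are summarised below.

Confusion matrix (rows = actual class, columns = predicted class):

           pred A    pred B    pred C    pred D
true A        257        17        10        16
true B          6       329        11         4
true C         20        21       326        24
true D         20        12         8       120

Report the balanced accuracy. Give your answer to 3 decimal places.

0.845

Balanced accuracy = mean of per-class recall.
  A: recall = 257/300 = 0.8567
  B: recall = 329/350 = 0.9400
  C: recall = 326/391 = 0.8338
  D: recall = 120/160 = 0.7500
Mean = (0.8567 + 0.9400 + 0.8338 + 0.7500) / 4 = 0.845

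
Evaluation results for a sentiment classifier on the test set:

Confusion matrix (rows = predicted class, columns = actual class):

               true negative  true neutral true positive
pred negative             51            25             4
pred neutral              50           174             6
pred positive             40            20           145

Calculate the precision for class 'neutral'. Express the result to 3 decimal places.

Take TP from the diagonal, FP from the rest of the 'neutral' prediction marginal, FN from the rest of the 'neutral' actual marginal.
precision = TP/(TP+FP).
neutral: TP=174, FP=50+6=56 → 174/230 = 0.7565

0.757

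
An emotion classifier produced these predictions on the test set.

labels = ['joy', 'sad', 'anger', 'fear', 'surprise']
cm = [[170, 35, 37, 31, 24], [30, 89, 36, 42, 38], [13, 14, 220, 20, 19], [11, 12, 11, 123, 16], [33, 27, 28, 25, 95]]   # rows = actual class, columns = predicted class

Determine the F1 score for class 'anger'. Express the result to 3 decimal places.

0.712

Take TP from the diagonal, FP from the rest of the 'anger' prediction marginal, FN from the rest of the 'anger' actual marginal.
F1 score = 2·TP/(2·TP+FP+FN).
anger: TP=220, FP=37+36+11+28=112, FN=13+14+20+19=66 → 440/618 = 0.7120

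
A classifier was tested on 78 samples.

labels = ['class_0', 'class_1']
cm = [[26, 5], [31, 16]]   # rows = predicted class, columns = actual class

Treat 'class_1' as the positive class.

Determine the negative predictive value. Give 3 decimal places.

0.839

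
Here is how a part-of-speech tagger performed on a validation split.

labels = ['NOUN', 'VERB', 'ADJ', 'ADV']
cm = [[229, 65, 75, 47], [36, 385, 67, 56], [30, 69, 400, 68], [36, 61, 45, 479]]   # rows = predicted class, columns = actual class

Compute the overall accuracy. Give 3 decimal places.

0.695

Accuracy = trace / total = (229+385+400+479=1493) / 2148 = 1493/2148 = 0.695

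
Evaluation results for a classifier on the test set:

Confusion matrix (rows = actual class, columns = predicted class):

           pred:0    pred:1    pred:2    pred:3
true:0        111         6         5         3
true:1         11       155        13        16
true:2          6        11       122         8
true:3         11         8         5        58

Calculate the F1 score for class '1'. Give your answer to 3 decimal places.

0.827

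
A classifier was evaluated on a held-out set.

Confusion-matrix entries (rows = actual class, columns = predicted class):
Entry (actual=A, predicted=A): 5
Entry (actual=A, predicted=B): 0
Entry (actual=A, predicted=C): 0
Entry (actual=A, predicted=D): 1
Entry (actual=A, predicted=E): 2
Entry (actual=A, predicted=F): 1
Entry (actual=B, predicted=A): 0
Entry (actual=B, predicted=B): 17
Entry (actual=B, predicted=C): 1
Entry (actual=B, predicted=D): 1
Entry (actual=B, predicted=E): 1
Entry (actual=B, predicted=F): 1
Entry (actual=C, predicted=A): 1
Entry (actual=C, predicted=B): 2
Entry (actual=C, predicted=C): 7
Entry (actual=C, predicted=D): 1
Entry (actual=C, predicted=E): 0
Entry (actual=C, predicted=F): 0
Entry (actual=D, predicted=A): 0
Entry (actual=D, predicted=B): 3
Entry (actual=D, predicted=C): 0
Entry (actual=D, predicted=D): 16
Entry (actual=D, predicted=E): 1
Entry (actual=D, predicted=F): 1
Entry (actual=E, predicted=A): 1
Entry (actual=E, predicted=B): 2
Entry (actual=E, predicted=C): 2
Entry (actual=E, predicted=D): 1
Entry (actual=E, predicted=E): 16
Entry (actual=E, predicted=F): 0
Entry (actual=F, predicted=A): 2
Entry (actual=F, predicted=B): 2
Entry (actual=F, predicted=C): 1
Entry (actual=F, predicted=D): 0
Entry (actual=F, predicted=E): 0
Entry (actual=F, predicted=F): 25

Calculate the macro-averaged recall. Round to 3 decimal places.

0.721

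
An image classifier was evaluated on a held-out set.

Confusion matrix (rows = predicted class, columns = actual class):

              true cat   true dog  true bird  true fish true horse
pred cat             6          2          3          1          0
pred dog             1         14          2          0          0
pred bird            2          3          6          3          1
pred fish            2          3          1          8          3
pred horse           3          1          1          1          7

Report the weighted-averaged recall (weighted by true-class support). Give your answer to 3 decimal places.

0.554

Per-class recall (TP/(TP+FN)):
  cat: TP=6, FN=1+2+2+3=8 → 6/14 = 0.4286
  dog: TP=14, FN=2+3+3+1=9 → 14/23 = 0.6087
  bird: TP=6, FN=3+2+1+1=7 → 6/13 = 0.4615
  fish: TP=8, FN=1+0+3+1=5 → 8/13 = 0.6154
  horse: TP=7, FN=0+0+1+3=4 → 7/11 = 0.6364
Weighted-recall = Σ (supportᵢ/N)·recallᵢ with N=74: (14/74)·0.4286 + (23/74)·0.6087 + (13/74)·0.4615 + (13/74)·0.6154 + (11/74)·0.6364 = 0.554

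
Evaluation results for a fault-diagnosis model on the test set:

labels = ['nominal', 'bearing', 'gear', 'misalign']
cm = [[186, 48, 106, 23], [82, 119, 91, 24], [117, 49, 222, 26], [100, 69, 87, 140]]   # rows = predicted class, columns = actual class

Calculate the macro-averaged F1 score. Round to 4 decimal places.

Per-class F1 score (2·TP/(2·TP+FP+FN)):
  nominal: TP=186, FP=48+106+23=177, FN=82+117+100=299 → 372/848 = 0.43868
  bearing: TP=119, FP=82+91+24=197, FN=48+49+69=166 → 238/601 = 0.39601
  gear: TP=222, FP=117+49+26=192, FN=106+91+87=284 → 444/920 = 0.48261
  misalign: TP=140, FP=100+69+87=256, FN=23+24+26=73 → 280/609 = 0.45977
Macro-F1 score = mean = (0.43868 + 0.39601 + 0.48261 + 0.45977) / 4 = 0.4443

0.4443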